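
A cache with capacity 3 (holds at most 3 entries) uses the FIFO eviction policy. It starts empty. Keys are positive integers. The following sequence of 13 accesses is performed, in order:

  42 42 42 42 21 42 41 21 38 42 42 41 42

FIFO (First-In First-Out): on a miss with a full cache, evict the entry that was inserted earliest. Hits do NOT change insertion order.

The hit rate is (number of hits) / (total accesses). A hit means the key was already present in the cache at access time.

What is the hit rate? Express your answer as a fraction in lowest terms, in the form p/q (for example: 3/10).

Answer: 8/13

Derivation:
FIFO simulation (capacity=3):
  1. access 42: MISS. Cache (old->new): [42]
  2. access 42: HIT. Cache (old->new): [42]
  3. access 42: HIT. Cache (old->new): [42]
  4. access 42: HIT. Cache (old->new): [42]
  5. access 21: MISS. Cache (old->new): [42 21]
  6. access 42: HIT. Cache (old->new): [42 21]
  7. access 41: MISS. Cache (old->new): [42 21 41]
  8. access 21: HIT. Cache (old->new): [42 21 41]
  9. access 38: MISS, evict 42. Cache (old->new): [21 41 38]
  10. access 42: MISS, evict 21. Cache (old->new): [41 38 42]
  11. access 42: HIT. Cache (old->new): [41 38 42]
  12. access 41: HIT. Cache (old->new): [41 38 42]
  13. access 42: HIT. Cache (old->new): [41 38 42]
Total: 8 hits, 5 misses, 2 evictions

Hit rate = 8/13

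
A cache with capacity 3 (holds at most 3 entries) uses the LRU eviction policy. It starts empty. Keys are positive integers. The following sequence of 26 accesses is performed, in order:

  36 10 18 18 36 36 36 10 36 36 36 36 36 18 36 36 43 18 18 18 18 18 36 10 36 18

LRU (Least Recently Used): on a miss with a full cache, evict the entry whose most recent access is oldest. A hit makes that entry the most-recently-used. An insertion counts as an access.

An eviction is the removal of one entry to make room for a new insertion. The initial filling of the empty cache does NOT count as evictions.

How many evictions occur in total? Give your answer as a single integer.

LRU simulation (capacity=3):
  1. access 36: MISS. Cache (LRU->MRU): [36]
  2. access 10: MISS. Cache (LRU->MRU): [36 10]
  3. access 18: MISS. Cache (LRU->MRU): [36 10 18]
  4. access 18: HIT. Cache (LRU->MRU): [36 10 18]
  5. access 36: HIT. Cache (LRU->MRU): [10 18 36]
  6. access 36: HIT. Cache (LRU->MRU): [10 18 36]
  7. access 36: HIT. Cache (LRU->MRU): [10 18 36]
  8. access 10: HIT. Cache (LRU->MRU): [18 36 10]
  9. access 36: HIT. Cache (LRU->MRU): [18 10 36]
  10. access 36: HIT. Cache (LRU->MRU): [18 10 36]
  11. access 36: HIT. Cache (LRU->MRU): [18 10 36]
  12. access 36: HIT. Cache (LRU->MRU): [18 10 36]
  13. access 36: HIT. Cache (LRU->MRU): [18 10 36]
  14. access 18: HIT. Cache (LRU->MRU): [10 36 18]
  15. access 36: HIT. Cache (LRU->MRU): [10 18 36]
  16. access 36: HIT. Cache (LRU->MRU): [10 18 36]
  17. access 43: MISS, evict 10. Cache (LRU->MRU): [18 36 43]
  18. access 18: HIT. Cache (LRU->MRU): [36 43 18]
  19. access 18: HIT. Cache (LRU->MRU): [36 43 18]
  20. access 18: HIT. Cache (LRU->MRU): [36 43 18]
  21. access 18: HIT. Cache (LRU->MRU): [36 43 18]
  22. access 18: HIT. Cache (LRU->MRU): [36 43 18]
  23. access 36: HIT. Cache (LRU->MRU): [43 18 36]
  24. access 10: MISS, evict 43. Cache (LRU->MRU): [18 36 10]
  25. access 36: HIT. Cache (LRU->MRU): [18 10 36]
  26. access 18: HIT. Cache (LRU->MRU): [10 36 18]
Total: 21 hits, 5 misses, 2 evictions

Answer: 2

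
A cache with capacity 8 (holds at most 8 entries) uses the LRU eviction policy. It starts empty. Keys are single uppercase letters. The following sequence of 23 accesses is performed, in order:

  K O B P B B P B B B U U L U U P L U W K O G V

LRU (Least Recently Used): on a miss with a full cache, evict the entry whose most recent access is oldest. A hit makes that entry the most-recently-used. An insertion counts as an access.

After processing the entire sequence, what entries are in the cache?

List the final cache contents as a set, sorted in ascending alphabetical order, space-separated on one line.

LRU simulation (capacity=8):
  1. access K: MISS. Cache (LRU->MRU): [K]
  2. access O: MISS. Cache (LRU->MRU): [K O]
  3. access B: MISS. Cache (LRU->MRU): [K O B]
  4. access P: MISS. Cache (LRU->MRU): [K O B P]
  5. access B: HIT. Cache (LRU->MRU): [K O P B]
  6. access B: HIT. Cache (LRU->MRU): [K O P B]
  7. access P: HIT. Cache (LRU->MRU): [K O B P]
  8. access B: HIT. Cache (LRU->MRU): [K O P B]
  9. access B: HIT. Cache (LRU->MRU): [K O P B]
  10. access B: HIT. Cache (LRU->MRU): [K O P B]
  11. access U: MISS. Cache (LRU->MRU): [K O P B U]
  12. access U: HIT. Cache (LRU->MRU): [K O P B U]
  13. access L: MISS. Cache (LRU->MRU): [K O P B U L]
  14. access U: HIT. Cache (LRU->MRU): [K O P B L U]
  15. access U: HIT. Cache (LRU->MRU): [K O P B L U]
  16. access P: HIT. Cache (LRU->MRU): [K O B L U P]
  17. access L: HIT. Cache (LRU->MRU): [K O B U P L]
  18. access U: HIT. Cache (LRU->MRU): [K O B P L U]
  19. access W: MISS. Cache (LRU->MRU): [K O B P L U W]
  20. access K: HIT. Cache (LRU->MRU): [O B P L U W K]
  21. access O: HIT. Cache (LRU->MRU): [B P L U W K O]
  22. access G: MISS. Cache (LRU->MRU): [B P L U W K O G]
  23. access V: MISS, evict B. Cache (LRU->MRU): [P L U W K O G V]
Total: 14 hits, 9 misses, 1 evictions

Answer: G K L O P U V W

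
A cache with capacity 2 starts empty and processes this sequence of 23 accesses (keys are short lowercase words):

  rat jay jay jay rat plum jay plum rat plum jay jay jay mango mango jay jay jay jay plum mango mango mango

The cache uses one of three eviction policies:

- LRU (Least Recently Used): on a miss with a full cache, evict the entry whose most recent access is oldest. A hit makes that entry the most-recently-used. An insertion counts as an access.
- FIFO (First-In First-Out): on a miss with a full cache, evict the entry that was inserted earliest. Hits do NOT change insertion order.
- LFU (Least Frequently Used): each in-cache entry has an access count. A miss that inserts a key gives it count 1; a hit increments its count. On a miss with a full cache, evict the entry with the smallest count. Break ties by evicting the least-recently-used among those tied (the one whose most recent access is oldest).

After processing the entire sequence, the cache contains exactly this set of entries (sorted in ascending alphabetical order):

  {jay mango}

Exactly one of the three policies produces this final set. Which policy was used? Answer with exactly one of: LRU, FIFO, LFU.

Answer: LFU

Derivation:
Simulating under each policy and comparing final sets:
  LRU: final set = {mango plum} -> differs
  FIFO: final set = {mango plum} -> differs
  LFU: final set = {jay mango} -> MATCHES target
Only LFU produces the target set.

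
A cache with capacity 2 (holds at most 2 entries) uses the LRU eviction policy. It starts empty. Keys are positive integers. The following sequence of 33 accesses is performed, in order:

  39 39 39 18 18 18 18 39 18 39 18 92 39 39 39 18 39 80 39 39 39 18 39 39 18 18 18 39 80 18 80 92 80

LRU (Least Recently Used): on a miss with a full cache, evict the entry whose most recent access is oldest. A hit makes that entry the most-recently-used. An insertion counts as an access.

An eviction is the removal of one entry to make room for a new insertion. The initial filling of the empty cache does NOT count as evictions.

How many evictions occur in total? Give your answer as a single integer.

LRU simulation (capacity=2):
  1. access 39: MISS. Cache (LRU->MRU): [39]
  2. access 39: HIT. Cache (LRU->MRU): [39]
  3. access 39: HIT. Cache (LRU->MRU): [39]
  4. access 18: MISS. Cache (LRU->MRU): [39 18]
  5. access 18: HIT. Cache (LRU->MRU): [39 18]
  6. access 18: HIT. Cache (LRU->MRU): [39 18]
  7. access 18: HIT. Cache (LRU->MRU): [39 18]
  8. access 39: HIT. Cache (LRU->MRU): [18 39]
  9. access 18: HIT. Cache (LRU->MRU): [39 18]
  10. access 39: HIT. Cache (LRU->MRU): [18 39]
  11. access 18: HIT. Cache (LRU->MRU): [39 18]
  12. access 92: MISS, evict 39. Cache (LRU->MRU): [18 92]
  13. access 39: MISS, evict 18. Cache (LRU->MRU): [92 39]
  14. access 39: HIT. Cache (LRU->MRU): [92 39]
  15. access 39: HIT. Cache (LRU->MRU): [92 39]
  16. access 18: MISS, evict 92. Cache (LRU->MRU): [39 18]
  17. access 39: HIT. Cache (LRU->MRU): [18 39]
  18. access 80: MISS, evict 18. Cache (LRU->MRU): [39 80]
  19. access 39: HIT. Cache (LRU->MRU): [80 39]
  20. access 39: HIT. Cache (LRU->MRU): [80 39]
  21. access 39: HIT. Cache (LRU->MRU): [80 39]
  22. access 18: MISS, evict 80. Cache (LRU->MRU): [39 18]
  23. access 39: HIT. Cache (LRU->MRU): [18 39]
  24. access 39: HIT. Cache (LRU->MRU): [18 39]
  25. access 18: HIT. Cache (LRU->MRU): [39 18]
  26. access 18: HIT. Cache (LRU->MRU): [39 18]
  27. access 18: HIT. Cache (LRU->MRU): [39 18]
  28. access 39: HIT. Cache (LRU->MRU): [18 39]
  29. access 80: MISS, evict 18. Cache (LRU->MRU): [39 80]
  30. access 18: MISS, evict 39. Cache (LRU->MRU): [80 18]
  31. access 80: HIT. Cache (LRU->MRU): [18 80]
  32. access 92: MISS, evict 18. Cache (LRU->MRU): [80 92]
  33. access 80: HIT. Cache (LRU->MRU): [92 80]
Total: 23 hits, 10 misses, 8 evictions

Answer: 8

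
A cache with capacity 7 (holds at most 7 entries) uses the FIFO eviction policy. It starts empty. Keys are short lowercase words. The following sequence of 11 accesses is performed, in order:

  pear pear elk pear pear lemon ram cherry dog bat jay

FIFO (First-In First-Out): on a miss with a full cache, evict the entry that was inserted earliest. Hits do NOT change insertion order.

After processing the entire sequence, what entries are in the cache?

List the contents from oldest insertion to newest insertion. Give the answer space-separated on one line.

Answer: elk lemon ram cherry dog bat jay

Derivation:
FIFO simulation (capacity=7):
  1. access pear: MISS. Cache (old->new): [pear]
  2. access pear: HIT. Cache (old->new): [pear]
  3. access elk: MISS. Cache (old->new): [pear elk]
  4. access pear: HIT. Cache (old->new): [pear elk]
  5. access pear: HIT. Cache (old->new): [pear elk]
  6. access lemon: MISS. Cache (old->new): [pear elk lemon]
  7. access ram: MISS. Cache (old->new): [pear elk lemon ram]
  8. access cherry: MISS. Cache (old->new): [pear elk lemon ram cherry]
  9. access dog: MISS. Cache (old->new): [pear elk lemon ram cherry dog]
  10. access bat: MISS. Cache (old->new): [pear elk lemon ram cherry dog bat]
  11. access jay: MISS, evict pear. Cache (old->new): [elk lemon ram cherry dog bat jay]
Total: 3 hits, 8 misses, 1 evictions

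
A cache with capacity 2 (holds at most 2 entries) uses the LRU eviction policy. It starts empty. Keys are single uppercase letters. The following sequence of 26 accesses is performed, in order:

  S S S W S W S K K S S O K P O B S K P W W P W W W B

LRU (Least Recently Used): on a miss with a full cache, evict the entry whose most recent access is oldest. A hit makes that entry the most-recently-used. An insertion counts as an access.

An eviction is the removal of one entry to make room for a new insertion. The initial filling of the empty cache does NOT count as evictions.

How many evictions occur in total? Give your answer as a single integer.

Answer: 11

Derivation:
LRU simulation (capacity=2):
  1. access S: MISS. Cache (LRU->MRU): [S]
  2. access S: HIT. Cache (LRU->MRU): [S]
  3. access S: HIT. Cache (LRU->MRU): [S]
  4. access W: MISS. Cache (LRU->MRU): [S W]
  5. access S: HIT. Cache (LRU->MRU): [W S]
  6. access W: HIT. Cache (LRU->MRU): [S W]
  7. access S: HIT. Cache (LRU->MRU): [W S]
  8. access K: MISS, evict W. Cache (LRU->MRU): [S K]
  9. access K: HIT. Cache (LRU->MRU): [S K]
  10. access S: HIT. Cache (LRU->MRU): [K S]
  11. access S: HIT. Cache (LRU->MRU): [K S]
  12. access O: MISS, evict K. Cache (LRU->MRU): [S O]
  13. access K: MISS, evict S. Cache (LRU->MRU): [O K]
  14. access P: MISS, evict O. Cache (LRU->MRU): [K P]
  15. access O: MISS, evict K. Cache (LRU->MRU): [P O]
  16. access B: MISS, evict P. Cache (LRU->MRU): [O B]
  17. access S: MISS, evict O. Cache (LRU->MRU): [B S]
  18. access K: MISS, evict B. Cache (LRU->MRU): [S K]
  19. access P: MISS, evict S. Cache (LRU->MRU): [K P]
  20. access W: MISS, evict K. Cache (LRU->MRU): [P W]
  21. access W: HIT. Cache (LRU->MRU): [P W]
  22. access P: HIT. Cache (LRU->MRU): [W P]
  23. access W: HIT. Cache (LRU->MRU): [P W]
  24. access W: HIT. Cache (LRU->MRU): [P W]
  25. access W: HIT. Cache (LRU->MRU): [P W]
  26. access B: MISS, evict P. Cache (LRU->MRU): [W B]
Total: 13 hits, 13 misses, 11 evictions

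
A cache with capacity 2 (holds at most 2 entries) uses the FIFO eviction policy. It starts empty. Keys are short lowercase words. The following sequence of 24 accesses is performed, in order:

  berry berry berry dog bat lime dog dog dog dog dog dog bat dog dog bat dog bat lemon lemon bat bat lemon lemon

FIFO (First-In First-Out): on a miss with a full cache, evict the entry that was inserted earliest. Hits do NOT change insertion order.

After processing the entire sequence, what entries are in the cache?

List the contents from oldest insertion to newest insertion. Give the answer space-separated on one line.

FIFO simulation (capacity=2):
  1. access berry: MISS. Cache (old->new): [berry]
  2. access berry: HIT. Cache (old->new): [berry]
  3. access berry: HIT. Cache (old->new): [berry]
  4. access dog: MISS. Cache (old->new): [berry dog]
  5. access bat: MISS, evict berry. Cache (old->new): [dog bat]
  6. access lime: MISS, evict dog. Cache (old->new): [bat lime]
  7. access dog: MISS, evict bat. Cache (old->new): [lime dog]
  8. access dog: HIT. Cache (old->new): [lime dog]
  9. access dog: HIT. Cache (old->new): [lime dog]
  10. access dog: HIT. Cache (old->new): [lime dog]
  11. access dog: HIT. Cache (old->new): [lime dog]
  12. access dog: HIT. Cache (old->new): [lime dog]
  13. access bat: MISS, evict lime. Cache (old->new): [dog bat]
  14. access dog: HIT. Cache (old->new): [dog bat]
  15. access dog: HIT. Cache (old->new): [dog bat]
  16. access bat: HIT. Cache (old->new): [dog bat]
  17. access dog: HIT. Cache (old->new): [dog bat]
  18. access bat: HIT. Cache (old->new): [dog bat]
  19. access lemon: MISS, evict dog. Cache (old->new): [bat lemon]
  20. access lemon: HIT. Cache (old->new): [bat lemon]
  21. access bat: HIT. Cache (old->new): [bat lemon]
  22. access bat: HIT. Cache (old->new): [bat lemon]
  23. access lemon: HIT. Cache (old->new): [bat lemon]
  24. access lemon: HIT. Cache (old->new): [bat lemon]
Total: 17 hits, 7 misses, 5 evictions

Answer: bat lemon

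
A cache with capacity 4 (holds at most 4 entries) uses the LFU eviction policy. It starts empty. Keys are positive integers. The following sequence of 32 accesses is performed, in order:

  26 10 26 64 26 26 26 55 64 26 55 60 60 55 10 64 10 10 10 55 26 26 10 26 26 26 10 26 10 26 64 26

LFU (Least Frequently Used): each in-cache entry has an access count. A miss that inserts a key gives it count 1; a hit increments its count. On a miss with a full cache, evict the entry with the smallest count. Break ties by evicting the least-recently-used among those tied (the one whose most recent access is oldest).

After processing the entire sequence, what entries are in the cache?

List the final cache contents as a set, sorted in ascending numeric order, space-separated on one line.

LFU simulation (capacity=4):
  1. access 26: MISS. Cache: [26(c=1)]
  2. access 10: MISS. Cache: [26(c=1) 10(c=1)]
  3. access 26: HIT, count now 2. Cache: [10(c=1) 26(c=2)]
  4. access 64: MISS. Cache: [10(c=1) 64(c=1) 26(c=2)]
  5. access 26: HIT, count now 3. Cache: [10(c=1) 64(c=1) 26(c=3)]
  6. access 26: HIT, count now 4. Cache: [10(c=1) 64(c=1) 26(c=4)]
  7. access 26: HIT, count now 5. Cache: [10(c=1) 64(c=1) 26(c=5)]
  8. access 55: MISS. Cache: [10(c=1) 64(c=1) 55(c=1) 26(c=5)]
  9. access 64: HIT, count now 2. Cache: [10(c=1) 55(c=1) 64(c=2) 26(c=5)]
  10. access 26: HIT, count now 6. Cache: [10(c=1) 55(c=1) 64(c=2) 26(c=6)]
  11. access 55: HIT, count now 2. Cache: [10(c=1) 64(c=2) 55(c=2) 26(c=6)]
  12. access 60: MISS, evict 10(c=1). Cache: [60(c=1) 64(c=2) 55(c=2) 26(c=6)]
  13. access 60: HIT, count now 2. Cache: [64(c=2) 55(c=2) 60(c=2) 26(c=6)]
  14. access 55: HIT, count now 3. Cache: [64(c=2) 60(c=2) 55(c=3) 26(c=6)]
  15. access 10: MISS, evict 64(c=2). Cache: [10(c=1) 60(c=2) 55(c=3) 26(c=6)]
  16. access 64: MISS, evict 10(c=1). Cache: [64(c=1) 60(c=2) 55(c=3) 26(c=6)]
  17. access 10: MISS, evict 64(c=1). Cache: [10(c=1) 60(c=2) 55(c=3) 26(c=6)]
  18. access 10: HIT, count now 2. Cache: [60(c=2) 10(c=2) 55(c=3) 26(c=6)]
  19. access 10: HIT, count now 3. Cache: [60(c=2) 55(c=3) 10(c=3) 26(c=6)]
  20. access 55: HIT, count now 4. Cache: [60(c=2) 10(c=3) 55(c=4) 26(c=6)]
  21. access 26: HIT, count now 7. Cache: [60(c=2) 10(c=3) 55(c=4) 26(c=7)]
  22. access 26: HIT, count now 8. Cache: [60(c=2) 10(c=3) 55(c=4) 26(c=8)]
  23. access 10: HIT, count now 4. Cache: [60(c=2) 55(c=4) 10(c=4) 26(c=8)]
  24. access 26: HIT, count now 9. Cache: [60(c=2) 55(c=4) 10(c=4) 26(c=9)]
  25. access 26: HIT, count now 10. Cache: [60(c=2) 55(c=4) 10(c=4) 26(c=10)]
  26. access 26: HIT, count now 11. Cache: [60(c=2) 55(c=4) 10(c=4) 26(c=11)]
  27. access 10: HIT, count now 5. Cache: [60(c=2) 55(c=4) 10(c=5) 26(c=11)]
  28. access 26: HIT, count now 12. Cache: [60(c=2) 55(c=4) 10(c=5) 26(c=12)]
  29. access 10: HIT, count now 6. Cache: [60(c=2) 55(c=4) 10(c=6) 26(c=12)]
  30. access 26: HIT, count now 13. Cache: [60(c=2) 55(c=4) 10(c=6) 26(c=13)]
  31. access 64: MISS, evict 60(c=2). Cache: [64(c=1) 55(c=4) 10(c=6) 26(c=13)]
  32. access 26: HIT, count now 14. Cache: [64(c=1) 55(c=4) 10(c=6) 26(c=14)]
Total: 23 hits, 9 misses, 5 evictions

Answer: 10 26 55 64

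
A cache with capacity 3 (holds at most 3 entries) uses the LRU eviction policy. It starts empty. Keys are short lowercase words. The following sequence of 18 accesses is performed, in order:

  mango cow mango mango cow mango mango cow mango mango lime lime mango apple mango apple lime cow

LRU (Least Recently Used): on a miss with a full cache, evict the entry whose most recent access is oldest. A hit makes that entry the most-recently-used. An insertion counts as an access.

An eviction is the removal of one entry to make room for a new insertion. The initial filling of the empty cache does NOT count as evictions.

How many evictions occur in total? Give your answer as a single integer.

Answer: 2

Derivation:
LRU simulation (capacity=3):
  1. access mango: MISS. Cache (LRU->MRU): [mango]
  2. access cow: MISS. Cache (LRU->MRU): [mango cow]
  3. access mango: HIT. Cache (LRU->MRU): [cow mango]
  4. access mango: HIT. Cache (LRU->MRU): [cow mango]
  5. access cow: HIT. Cache (LRU->MRU): [mango cow]
  6. access mango: HIT. Cache (LRU->MRU): [cow mango]
  7. access mango: HIT. Cache (LRU->MRU): [cow mango]
  8. access cow: HIT. Cache (LRU->MRU): [mango cow]
  9. access mango: HIT. Cache (LRU->MRU): [cow mango]
  10. access mango: HIT. Cache (LRU->MRU): [cow mango]
  11. access lime: MISS. Cache (LRU->MRU): [cow mango lime]
  12. access lime: HIT. Cache (LRU->MRU): [cow mango lime]
  13. access mango: HIT. Cache (LRU->MRU): [cow lime mango]
  14. access apple: MISS, evict cow. Cache (LRU->MRU): [lime mango apple]
  15. access mango: HIT. Cache (LRU->MRU): [lime apple mango]
  16. access apple: HIT. Cache (LRU->MRU): [lime mango apple]
  17. access lime: HIT. Cache (LRU->MRU): [mango apple lime]
  18. access cow: MISS, evict mango. Cache (LRU->MRU): [apple lime cow]
Total: 13 hits, 5 misses, 2 evictions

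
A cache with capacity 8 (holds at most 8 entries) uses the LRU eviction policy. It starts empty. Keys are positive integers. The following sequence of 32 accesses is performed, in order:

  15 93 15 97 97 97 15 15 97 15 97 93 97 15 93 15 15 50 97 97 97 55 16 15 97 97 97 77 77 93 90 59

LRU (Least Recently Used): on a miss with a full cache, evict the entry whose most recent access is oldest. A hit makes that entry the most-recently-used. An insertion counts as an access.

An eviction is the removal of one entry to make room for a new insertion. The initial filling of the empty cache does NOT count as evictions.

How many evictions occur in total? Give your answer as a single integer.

LRU simulation (capacity=8):
  1. access 15: MISS. Cache (LRU->MRU): [15]
  2. access 93: MISS. Cache (LRU->MRU): [15 93]
  3. access 15: HIT. Cache (LRU->MRU): [93 15]
  4. access 97: MISS. Cache (LRU->MRU): [93 15 97]
  5. access 97: HIT. Cache (LRU->MRU): [93 15 97]
  6. access 97: HIT. Cache (LRU->MRU): [93 15 97]
  7. access 15: HIT. Cache (LRU->MRU): [93 97 15]
  8. access 15: HIT. Cache (LRU->MRU): [93 97 15]
  9. access 97: HIT. Cache (LRU->MRU): [93 15 97]
  10. access 15: HIT. Cache (LRU->MRU): [93 97 15]
  11. access 97: HIT. Cache (LRU->MRU): [93 15 97]
  12. access 93: HIT. Cache (LRU->MRU): [15 97 93]
  13. access 97: HIT. Cache (LRU->MRU): [15 93 97]
  14. access 15: HIT. Cache (LRU->MRU): [93 97 15]
  15. access 93: HIT. Cache (LRU->MRU): [97 15 93]
  16. access 15: HIT. Cache (LRU->MRU): [97 93 15]
  17. access 15: HIT. Cache (LRU->MRU): [97 93 15]
  18. access 50: MISS. Cache (LRU->MRU): [97 93 15 50]
  19. access 97: HIT. Cache (LRU->MRU): [93 15 50 97]
  20. access 97: HIT. Cache (LRU->MRU): [93 15 50 97]
  21. access 97: HIT. Cache (LRU->MRU): [93 15 50 97]
  22. access 55: MISS. Cache (LRU->MRU): [93 15 50 97 55]
  23. access 16: MISS. Cache (LRU->MRU): [93 15 50 97 55 16]
  24. access 15: HIT. Cache (LRU->MRU): [93 50 97 55 16 15]
  25. access 97: HIT. Cache (LRU->MRU): [93 50 55 16 15 97]
  26. access 97: HIT. Cache (LRU->MRU): [93 50 55 16 15 97]
  27. access 97: HIT. Cache (LRU->MRU): [93 50 55 16 15 97]
  28. access 77: MISS. Cache (LRU->MRU): [93 50 55 16 15 97 77]
  29. access 77: HIT. Cache (LRU->MRU): [93 50 55 16 15 97 77]
  30. access 93: HIT. Cache (LRU->MRU): [50 55 16 15 97 77 93]
  31. access 90: MISS. Cache (LRU->MRU): [50 55 16 15 97 77 93 90]
  32. access 59: MISS, evict 50. Cache (LRU->MRU): [55 16 15 97 77 93 90 59]
Total: 23 hits, 9 misses, 1 evictions

Answer: 1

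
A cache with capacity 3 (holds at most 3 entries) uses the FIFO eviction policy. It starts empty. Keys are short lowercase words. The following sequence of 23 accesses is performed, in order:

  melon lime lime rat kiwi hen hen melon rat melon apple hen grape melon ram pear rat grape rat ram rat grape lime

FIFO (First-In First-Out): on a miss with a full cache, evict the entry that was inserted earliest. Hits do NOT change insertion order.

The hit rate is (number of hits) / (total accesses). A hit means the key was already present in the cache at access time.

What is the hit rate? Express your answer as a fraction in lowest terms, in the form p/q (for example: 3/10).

Answer: 6/23

Derivation:
FIFO simulation (capacity=3):
  1. access melon: MISS. Cache (old->new): [melon]
  2. access lime: MISS. Cache (old->new): [melon lime]
  3. access lime: HIT. Cache (old->new): [melon lime]
  4. access rat: MISS. Cache (old->new): [melon lime rat]
  5. access kiwi: MISS, evict melon. Cache (old->new): [lime rat kiwi]
  6. access hen: MISS, evict lime. Cache (old->new): [rat kiwi hen]
  7. access hen: HIT. Cache (old->new): [rat kiwi hen]
  8. access melon: MISS, evict rat. Cache (old->new): [kiwi hen melon]
  9. access rat: MISS, evict kiwi. Cache (old->new): [hen melon rat]
  10. access melon: HIT. Cache (old->new): [hen melon rat]
  11. access apple: MISS, evict hen. Cache (old->new): [melon rat apple]
  12. access hen: MISS, evict melon. Cache (old->new): [rat apple hen]
  13. access grape: MISS, evict rat. Cache (old->new): [apple hen grape]
  14. access melon: MISS, evict apple. Cache (old->new): [hen grape melon]
  15. access ram: MISS, evict hen. Cache (old->new): [grape melon ram]
  16. access pear: MISS, evict grape. Cache (old->new): [melon ram pear]
  17. access rat: MISS, evict melon. Cache (old->new): [ram pear rat]
  18. access grape: MISS, evict ram. Cache (old->new): [pear rat grape]
  19. access rat: HIT. Cache (old->new): [pear rat grape]
  20. access ram: MISS, evict pear. Cache (old->new): [rat grape ram]
  21. access rat: HIT. Cache (old->new): [rat grape ram]
  22. access grape: HIT. Cache (old->new): [rat grape ram]
  23. access lime: MISS, evict rat. Cache (old->new): [grape ram lime]
Total: 6 hits, 17 misses, 14 evictions

Hit rate = 6/23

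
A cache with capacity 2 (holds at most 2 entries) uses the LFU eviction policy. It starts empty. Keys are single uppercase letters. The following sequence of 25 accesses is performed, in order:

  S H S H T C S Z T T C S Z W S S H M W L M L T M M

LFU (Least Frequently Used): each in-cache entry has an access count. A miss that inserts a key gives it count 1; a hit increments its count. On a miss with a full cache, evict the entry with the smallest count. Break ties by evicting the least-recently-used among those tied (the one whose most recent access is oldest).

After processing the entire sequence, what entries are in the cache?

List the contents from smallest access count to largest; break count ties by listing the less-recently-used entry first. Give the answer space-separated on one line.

Answer: S M

Derivation:
LFU simulation (capacity=2):
  1. access S: MISS. Cache: [S(c=1)]
  2. access H: MISS. Cache: [S(c=1) H(c=1)]
  3. access S: HIT, count now 2. Cache: [H(c=1) S(c=2)]
  4. access H: HIT, count now 2. Cache: [S(c=2) H(c=2)]
  5. access T: MISS, evict S(c=2). Cache: [T(c=1) H(c=2)]
  6. access C: MISS, evict T(c=1). Cache: [C(c=1) H(c=2)]
  7. access S: MISS, evict C(c=1). Cache: [S(c=1) H(c=2)]
  8. access Z: MISS, evict S(c=1). Cache: [Z(c=1) H(c=2)]
  9. access T: MISS, evict Z(c=1). Cache: [T(c=1) H(c=2)]
  10. access T: HIT, count now 2. Cache: [H(c=2) T(c=2)]
  11. access C: MISS, evict H(c=2). Cache: [C(c=1) T(c=2)]
  12. access S: MISS, evict C(c=1). Cache: [S(c=1) T(c=2)]
  13. access Z: MISS, evict S(c=1). Cache: [Z(c=1) T(c=2)]
  14. access W: MISS, evict Z(c=1). Cache: [W(c=1) T(c=2)]
  15. access S: MISS, evict W(c=1). Cache: [S(c=1) T(c=2)]
  16. access S: HIT, count now 2. Cache: [T(c=2) S(c=2)]
  17. access H: MISS, evict T(c=2). Cache: [H(c=1) S(c=2)]
  18. access M: MISS, evict H(c=1). Cache: [M(c=1) S(c=2)]
  19. access W: MISS, evict M(c=1). Cache: [W(c=1) S(c=2)]
  20. access L: MISS, evict W(c=1). Cache: [L(c=1) S(c=2)]
  21. access M: MISS, evict L(c=1). Cache: [M(c=1) S(c=2)]
  22. access L: MISS, evict M(c=1). Cache: [L(c=1) S(c=2)]
  23. access T: MISS, evict L(c=1). Cache: [T(c=1) S(c=2)]
  24. access M: MISS, evict T(c=1). Cache: [M(c=1) S(c=2)]
  25. access M: HIT, count now 2. Cache: [S(c=2) M(c=2)]
Total: 5 hits, 20 misses, 18 evictions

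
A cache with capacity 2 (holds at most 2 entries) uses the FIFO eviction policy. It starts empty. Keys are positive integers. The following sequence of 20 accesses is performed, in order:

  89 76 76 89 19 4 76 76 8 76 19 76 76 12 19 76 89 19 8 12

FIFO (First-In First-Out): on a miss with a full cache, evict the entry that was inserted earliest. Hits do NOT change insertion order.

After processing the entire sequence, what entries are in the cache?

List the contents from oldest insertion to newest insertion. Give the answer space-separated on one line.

Answer: 8 12

Derivation:
FIFO simulation (capacity=2):
  1. access 89: MISS. Cache (old->new): [89]
  2. access 76: MISS. Cache (old->new): [89 76]
  3. access 76: HIT. Cache (old->new): [89 76]
  4. access 89: HIT. Cache (old->new): [89 76]
  5. access 19: MISS, evict 89. Cache (old->new): [76 19]
  6. access 4: MISS, evict 76. Cache (old->new): [19 4]
  7. access 76: MISS, evict 19. Cache (old->new): [4 76]
  8. access 76: HIT. Cache (old->new): [4 76]
  9. access 8: MISS, evict 4. Cache (old->new): [76 8]
  10. access 76: HIT. Cache (old->new): [76 8]
  11. access 19: MISS, evict 76. Cache (old->new): [8 19]
  12. access 76: MISS, evict 8. Cache (old->new): [19 76]
  13. access 76: HIT. Cache (old->new): [19 76]
  14. access 12: MISS, evict 19. Cache (old->new): [76 12]
  15. access 19: MISS, evict 76. Cache (old->new): [12 19]
  16. access 76: MISS, evict 12. Cache (old->new): [19 76]
  17. access 89: MISS, evict 19. Cache (old->new): [76 89]
  18. access 19: MISS, evict 76. Cache (old->new): [89 19]
  19. access 8: MISS, evict 89. Cache (old->new): [19 8]
  20. access 12: MISS, evict 19. Cache (old->new): [8 12]
Total: 5 hits, 15 misses, 13 evictions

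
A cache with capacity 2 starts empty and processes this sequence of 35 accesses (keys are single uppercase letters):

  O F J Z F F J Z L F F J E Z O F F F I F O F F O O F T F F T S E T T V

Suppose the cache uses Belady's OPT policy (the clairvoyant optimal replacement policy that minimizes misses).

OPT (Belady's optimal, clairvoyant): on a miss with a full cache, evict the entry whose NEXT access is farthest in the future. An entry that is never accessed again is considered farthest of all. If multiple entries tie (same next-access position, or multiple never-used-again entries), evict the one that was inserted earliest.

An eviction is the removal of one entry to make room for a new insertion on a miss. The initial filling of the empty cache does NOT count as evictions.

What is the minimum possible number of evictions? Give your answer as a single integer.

OPT (Belady) simulation (capacity=2):
  1. access O: MISS. Cache: [O]
  2. access F: MISS. Cache: [O F]
  3. access J: MISS, evict O (next use: step 15). Cache: [F J]
  4. access Z: MISS, evict J (next use: step 7). Cache: [F Z]
  5. access F: HIT. Next use of F: step 6. Cache: [F Z]
  6. access F: HIT. Next use of F: step 10. Cache: [F Z]
  7. access J: MISS, evict F (next use: step 10). Cache: [Z J]
  8. access Z: HIT. Next use of Z: step 14. Cache: [Z J]
  9. access L: MISS, evict Z (next use: step 14). Cache: [J L]
  10. access F: MISS, evict L (next use: never). Cache: [J F]
  11. access F: HIT. Next use of F: step 16. Cache: [J F]
  12. access J: HIT. Next use of J: never. Cache: [J F]
  13. access E: MISS, evict J (next use: never). Cache: [F E]
  14. access Z: MISS, evict E (next use: step 32). Cache: [F Z]
  15. access O: MISS, evict Z (next use: never). Cache: [F O]
  16. access F: HIT. Next use of F: step 17. Cache: [F O]
  17. access F: HIT. Next use of F: step 18. Cache: [F O]
  18. access F: HIT. Next use of F: step 20. Cache: [F O]
  19. access I: MISS, evict O (next use: step 21). Cache: [F I]
  20. access F: HIT. Next use of F: step 22. Cache: [F I]
  21. access O: MISS, evict I (next use: never). Cache: [F O]
  22. access F: HIT. Next use of F: step 23. Cache: [F O]
  23. access F: HIT. Next use of F: step 26. Cache: [F O]
  24. access O: HIT. Next use of O: step 25. Cache: [F O]
  25. access O: HIT. Next use of O: never. Cache: [F O]
  26. access F: HIT. Next use of F: step 28. Cache: [F O]
  27. access T: MISS, evict O (next use: never). Cache: [F T]
  28. access F: HIT. Next use of F: step 29. Cache: [F T]
  29. access F: HIT. Next use of F: never. Cache: [F T]
  30. access T: HIT. Next use of T: step 33. Cache: [F T]
  31. access S: MISS, evict F (next use: never). Cache: [T S]
  32. access E: MISS, evict S (next use: never). Cache: [T E]
  33. access T: HIT. Next use of T: step 34. Cache: [T E]
  34. access T: HIT. Next use of T: never. Cache: [T E]
  35. access V: MISS, evict T (next use: never). Cache: [E V]
Total: 19 hits, 16 misses, 14 evictions

Answer: 14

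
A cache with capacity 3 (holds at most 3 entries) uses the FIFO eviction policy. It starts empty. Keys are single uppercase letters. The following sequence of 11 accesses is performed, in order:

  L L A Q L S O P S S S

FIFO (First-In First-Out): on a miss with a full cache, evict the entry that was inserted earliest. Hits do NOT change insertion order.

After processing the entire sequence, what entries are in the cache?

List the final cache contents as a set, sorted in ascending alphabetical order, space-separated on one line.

Answer: O P S

Derivation:
FIFO simulation (capacity=3):
  1. access L: MISS. Cache (old->new): [L]
  2. access L: HIT. Cache (old->new): [L]
  3. access A: MISS. Cache (old->new): [L A]
  4. access Q: MISS. Cache (old->new): [L A Q]
  5. access L: HIT. Cache (old->new): [L A Q]
  6. access S: MISS, evict L. Cache (old->new): [A Q S]
  7. access O: MISS, evict A. Cache (old->new): [Q S O]
  8. access P: MISS, evict Q. Cache (old->new): [S O P]
  9. access S: HIT. Cache (old->new): [S O P]
  10. access S: HIT. Cache (old->new): [S O P]
  11. access S: HIT. Cache (old->new): [S O P]
Total: 5 hits, 6 misses, 3 evictions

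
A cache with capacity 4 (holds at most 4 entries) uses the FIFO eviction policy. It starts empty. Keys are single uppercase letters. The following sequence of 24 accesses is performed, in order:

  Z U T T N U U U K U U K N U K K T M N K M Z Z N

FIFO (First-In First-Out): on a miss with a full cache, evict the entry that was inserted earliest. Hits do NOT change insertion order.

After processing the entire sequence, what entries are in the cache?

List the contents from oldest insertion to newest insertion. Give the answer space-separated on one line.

FIFO simulation (capacity=4):
  1. access Z: MISS. Cache (old->new): [Z]
  2. access U: MISS. Cache (old->new): [Z U]
  3. access T: MISS. Cache (old->new): [Z U T]
  4. access T: HIT. Cache (old->new): [Z U T]
  5. access N: MISS. Cache (old->new): [Z U T N]
  6. access U: HIT. Cache (old->new): [Z U T N]
  7. access U: HIT. Cache (old->new): [Z U T N]
  8. access U: HIT. Cache (old->new): [Z U T N]
  9. access K: MISS, evict Z. Cache (old->new): [U T N K]
  10. access U: HIT. Cache (old->new): [U T N K]
  11. access U: HIT. Cache (old->new): [U T N K]
  12. access K: HIT. Cache (old->new): [U T N K]
  13. access N: HIT. Cache (old->new): [U T N K]
  14. access U: HIT. Cache (old->new): [U T N K]
  15. access K: HIT. Cache (old->new): [U T N K]
  16. access K: HIT. Cache (old->new): [U T N K]
  17. access T: HIT. Cache (old->new): [U T N K]
  18. access M: MISS, evict U. Cache (old->new): [T N K M]
  19. access N: HIT. Cache (old->new): [T N K M]
  20. access K: HIT. Cache (old->new): [T N K M]
  21. access M: HIT. Cache (old->new): [T N K M]
  22. access Z: MISS, evict T. Cache (old->new): [N K M Z]
  23. access Z: HIT. Cache (old->new): [N K M Z]
  24. access N: HIT. Cache (old->new): [N K M Z]
Total: 17 hits, 7 misses, 3 evictions

Answer: N K M Z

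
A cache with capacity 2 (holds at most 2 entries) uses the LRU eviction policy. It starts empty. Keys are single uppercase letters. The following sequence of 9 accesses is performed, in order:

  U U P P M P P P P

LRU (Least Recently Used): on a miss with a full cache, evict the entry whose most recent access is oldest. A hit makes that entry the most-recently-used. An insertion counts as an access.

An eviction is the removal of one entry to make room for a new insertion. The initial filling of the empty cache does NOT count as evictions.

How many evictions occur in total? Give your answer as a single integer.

LRU simulation (capacity=2):
  1. access U: MISS. Cache (LRU->MRU): [U]
  2. access U: HIT. Cache (LRU->MRU): [U]
  3. access P: MISS. Cache (LRU->MRU): [U P]
  4. access P: HIT. Cache (LRU->MRU): [U P]
  5. access M: MISS, evict U. Cache (LRU->MRU): [P M]
  6. access P: HIT. Cache (LRU->MRU): [M P]
  7. access P: HIT. Cache (LRU->MRU): [M P]
  8. access P: HIT. Cache (LRU->MRU): [M P]
  9. access P: HIT. Cache (LRU->MRU): [M P]
Total: 6 hits, 3 misses, 1 evictions

Answer: 1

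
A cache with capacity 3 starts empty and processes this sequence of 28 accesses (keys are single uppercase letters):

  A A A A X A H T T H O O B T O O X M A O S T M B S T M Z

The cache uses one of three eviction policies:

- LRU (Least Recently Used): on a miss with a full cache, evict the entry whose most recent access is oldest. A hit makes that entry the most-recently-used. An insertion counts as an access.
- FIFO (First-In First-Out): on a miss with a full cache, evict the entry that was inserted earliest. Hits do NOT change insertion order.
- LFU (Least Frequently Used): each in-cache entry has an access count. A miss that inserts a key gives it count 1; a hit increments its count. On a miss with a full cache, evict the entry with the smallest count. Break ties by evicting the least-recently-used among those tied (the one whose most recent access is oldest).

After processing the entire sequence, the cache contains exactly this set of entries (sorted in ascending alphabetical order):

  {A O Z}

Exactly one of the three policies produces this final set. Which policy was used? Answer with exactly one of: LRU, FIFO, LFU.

Answer: LFU

Derivation:
Simulating under each policy and comparing final sets:
  LRU: final set = {M T Z} -> differs
  FIFO: final set = {M T Z} -> differs
  LFU: final set = {A O Z} -> MATCHES target
Only LFU produces the target set.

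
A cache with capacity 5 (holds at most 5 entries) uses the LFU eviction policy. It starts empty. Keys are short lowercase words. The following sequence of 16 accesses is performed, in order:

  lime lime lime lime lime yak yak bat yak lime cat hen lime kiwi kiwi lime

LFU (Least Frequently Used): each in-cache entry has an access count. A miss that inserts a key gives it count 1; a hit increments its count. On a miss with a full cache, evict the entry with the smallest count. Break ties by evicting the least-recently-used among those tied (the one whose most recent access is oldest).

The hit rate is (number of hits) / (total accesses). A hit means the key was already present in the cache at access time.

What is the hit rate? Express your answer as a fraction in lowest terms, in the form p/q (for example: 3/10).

Answer: 5/8

Derivation:
LFU simulation (capacity=5):
  1. access lime: MISS. Cache: [lime(c=1)]
  2. access lime: HIT, count now 2. Cache: [lime(c=2)]
  3. access lime: HIT, count now 3. Cache: [lime(c=3)]
  4. access lime: HIT, count now 4. Cache: [lime(c=4)]
  5. access lime: HIT, count now 5. Cache: [lime(c=5)]
  6. access yak: MISS. Cache: [yak(c=1) lime(c=5)]
  7. access yak: HIT, count now 2. Cache: [yak(c=2) lime(c=5)]
  8. access bat: MISS. Cache: [bat(c=1) yak(c=2) lime(c=5)]
  9. access yak: HIT, count now 3. Cache: [bat(c=1) yak(c=3) lime(c=5)]
  10. access lime: HIT, count now 6. Cache: [bat(c=1) yak(c=3) lime(c=6)]
  11. access cat: MISS. Cache: [bat(c=1) cat(c=1) yak(c=3) lime(c=6)]
  12. access hen: MISS. Cache: [bat(c=1) cat(c=1) hen(c=1) yak(c=3) lime(c=6)]
  13. access lime: HIT, count now 7. Cache: [bat(c=1) cat(c=1) hen(c=1) yak(c=3) lime(c=7)]
  14. access kiwi: MISS, evict bat(c=1). Cache: [cat(c=1) hen(c=1) kiwi(c=1) yak(c=3) lime(c=7)]
  15. access kiwi: HIT, count now 2. Cache: [cat(c=1) hen(c=1) kiwi(c=2) yak(c=3) lime(c=7)]
  16. access lime: HIT, count now 8. Cache: [cat(c=1) hen(c=1) kiwi(c=2) yak(c=3) lime(c=8)]
Total: 10 hits, 6 misses, 1 evictions

Hit rate = 10/16 = 5/8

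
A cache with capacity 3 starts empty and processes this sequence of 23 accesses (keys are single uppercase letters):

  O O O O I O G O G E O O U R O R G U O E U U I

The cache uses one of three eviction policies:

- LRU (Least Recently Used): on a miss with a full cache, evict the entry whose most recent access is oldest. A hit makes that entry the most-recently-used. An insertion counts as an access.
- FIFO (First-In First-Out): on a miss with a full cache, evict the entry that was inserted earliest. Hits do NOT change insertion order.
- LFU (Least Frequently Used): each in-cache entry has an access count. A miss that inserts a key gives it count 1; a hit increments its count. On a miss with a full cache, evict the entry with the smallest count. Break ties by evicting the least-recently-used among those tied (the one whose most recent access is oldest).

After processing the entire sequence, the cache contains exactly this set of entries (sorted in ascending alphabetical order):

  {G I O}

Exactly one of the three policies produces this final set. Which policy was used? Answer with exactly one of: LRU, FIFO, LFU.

Answer: LFU

Derivation:
Simulating under each policy and comparing final sets:
  LRU: final set = {E I U} -> differs
  FIFO: final set = {E I U} -> differs
  LFU: final set = {G I O} -> MATCHES target
Only LFU produces the target set.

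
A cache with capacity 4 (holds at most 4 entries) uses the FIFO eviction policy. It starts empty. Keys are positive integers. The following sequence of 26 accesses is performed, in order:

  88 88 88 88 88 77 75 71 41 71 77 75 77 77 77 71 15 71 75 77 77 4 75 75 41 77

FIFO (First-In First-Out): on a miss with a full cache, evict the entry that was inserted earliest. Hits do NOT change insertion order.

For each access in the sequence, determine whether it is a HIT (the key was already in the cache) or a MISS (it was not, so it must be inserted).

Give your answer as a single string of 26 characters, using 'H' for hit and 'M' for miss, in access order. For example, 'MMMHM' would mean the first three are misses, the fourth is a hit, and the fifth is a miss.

Answer: MHHHHMMMMHHHHHHHMHHMHMMHMH

Derivation:
FIFO simulation (capacity=4):
  1. access 88: MISS. Cache (old->new): [88]
  2. access 88: HIT. Cache (old->new): [88]
  3. access 88: HIT. Cache (old->new): [88]
  4. access 88: HIT. Cache (old->new): [88]
  5. access 88: HIT. Cache (old->new): [88]
  6. access 77: MISS. Cache (old->new): [88 77]
  7. access 75: MISS. Cache (old->new): [88 77 75]
  8. access 71: MISS. Cache (old->new): [88 77 75 71]
  9. access 41: MISS, evict 88. Cache (old->new): [77 75 71 41]
  10. access 71: HIT. Cache (old->new): [77 75 71 41]
  11. access 77: HIT. Cache (old->new): [77 75 71 41]
  12. access 75: HIT. Cache (old->new): [77 75 71 41]
  13. access 77: HIT. Cache (old->new): [77 75 71 41]
  14. access 77: HIT. Cache (old->new): [77 75 71 41]
  15. access 77: HIT. Cache (old->new): [77 75 71 41]
  16. access 71: HIT. Cache (old->new): [77 75 71 41]
  17. access 15: MISS, evict 77. Cache (old->new): [75 71 41 15]
  18. access 71: HIT. Cache (old->new): [75 71 41 15]
  19. access 75: HIT. Cache (old->new): [75 71 41 15]
  20. access 77: MISS, evict 75. Cache (old->new): [71 41 15 77]
  21. access 77: HIT. Cache (old->new): [71 41 15 77]
  22. access 4: MISS, evict 71. Cache (old->new): [41 15 77 4]
  23. access 75: MISS, evict 41. Cache (old->new): [15 77 4 75]
  24. access 75: HIT. Cache (old->new): [15 77 4 75]
  25. access 41: MISS, evict 15. Cache (old->new): [77 4 75 41]
  26. access 77: HIT. Cache (old->new): [77 4 75 41]
Total: 16 hits, 10 misses, 6 evictions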